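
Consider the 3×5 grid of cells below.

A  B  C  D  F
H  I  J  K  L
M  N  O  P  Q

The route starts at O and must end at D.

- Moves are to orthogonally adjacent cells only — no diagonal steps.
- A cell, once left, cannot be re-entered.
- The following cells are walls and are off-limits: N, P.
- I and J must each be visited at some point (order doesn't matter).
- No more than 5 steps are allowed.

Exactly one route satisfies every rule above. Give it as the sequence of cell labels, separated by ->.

O -> J -> I -> B -> C -> D

The budget equals the shortest possible length, so every move has to be on a shortest route through the required cells.
Route from O: up 1 to J, left 1 to I, up 1 to B, right 2 to D — 5 moves in all.
Check: all required cells visited; 5 ≤ 5 moves.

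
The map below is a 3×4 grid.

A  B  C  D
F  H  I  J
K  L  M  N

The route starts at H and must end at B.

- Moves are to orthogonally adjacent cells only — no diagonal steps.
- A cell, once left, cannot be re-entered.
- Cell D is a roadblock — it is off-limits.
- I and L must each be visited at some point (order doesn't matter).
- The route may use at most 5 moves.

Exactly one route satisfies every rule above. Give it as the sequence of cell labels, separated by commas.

The budget equals the shortest possible length, so every move has to be on a shortest route through the required cells.
Route from H: down to L, right to M, 2× up (reaching C), left to B — 5 moves in all.
Check: all required cells visited; 5 ≤ 5 moves.

H, L, M, I, C, B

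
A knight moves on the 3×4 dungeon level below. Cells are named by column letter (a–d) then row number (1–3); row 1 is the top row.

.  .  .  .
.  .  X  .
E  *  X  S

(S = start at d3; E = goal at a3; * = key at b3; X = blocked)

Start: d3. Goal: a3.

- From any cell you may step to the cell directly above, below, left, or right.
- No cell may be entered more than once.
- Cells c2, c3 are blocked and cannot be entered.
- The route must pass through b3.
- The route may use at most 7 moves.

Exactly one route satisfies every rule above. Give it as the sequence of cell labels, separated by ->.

The 7-move cap with required stops at b3 leaves no slack for detours.
Route from d3: up 2 to d1, left 2 to b1, down 2 to b3, left 1 to a3 — 7 moves in all.
Check: all required cells visited; 7 ≤ 7 moves.

d3 -> d2 -> d1 -> c1 -> b1 -> b2 -> b3 -> a3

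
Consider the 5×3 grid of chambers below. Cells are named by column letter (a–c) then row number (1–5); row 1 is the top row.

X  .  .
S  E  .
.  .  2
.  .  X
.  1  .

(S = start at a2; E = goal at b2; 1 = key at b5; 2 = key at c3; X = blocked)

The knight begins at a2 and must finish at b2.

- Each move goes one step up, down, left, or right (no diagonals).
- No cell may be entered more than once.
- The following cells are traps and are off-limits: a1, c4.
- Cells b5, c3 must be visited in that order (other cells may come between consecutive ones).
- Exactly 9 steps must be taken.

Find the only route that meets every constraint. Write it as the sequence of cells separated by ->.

The waypoints must appear in the order b5, c3, with no cell reused.
Route from a2: 3× down (reaching a5), right to b5, 2× up (reaching b3), right to c3, up to c2, left to b2 — 9 moves in all.
Check: order respected (1 at step 4, 2 at step 7); 9 moves as required.

a2 -> a3 -> a4 -> a5 -> b5 -> b4 -> b3 -> c3 -> c2 -> b2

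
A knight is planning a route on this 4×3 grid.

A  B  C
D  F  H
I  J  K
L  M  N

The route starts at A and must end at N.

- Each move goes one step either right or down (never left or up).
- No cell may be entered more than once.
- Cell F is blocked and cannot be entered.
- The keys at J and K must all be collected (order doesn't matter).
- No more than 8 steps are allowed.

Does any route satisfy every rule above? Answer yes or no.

One route that works: A → D → I → J → K → N.

yes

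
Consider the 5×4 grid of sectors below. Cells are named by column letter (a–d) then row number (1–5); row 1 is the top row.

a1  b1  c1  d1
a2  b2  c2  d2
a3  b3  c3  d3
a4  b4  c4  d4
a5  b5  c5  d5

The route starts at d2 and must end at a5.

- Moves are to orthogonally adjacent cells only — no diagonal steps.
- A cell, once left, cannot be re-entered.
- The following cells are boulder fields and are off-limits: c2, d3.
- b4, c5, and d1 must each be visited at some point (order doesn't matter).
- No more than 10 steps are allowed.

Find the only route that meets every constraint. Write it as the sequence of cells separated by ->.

The budget equals the shortest possible length, so every move has to be on a shortest route through the required cells.
Route from d2: up to d1, 2× left (reaching b1), 3× down (reaching b4), right to c4, down to c5, 2× left (reaching a5) — 10 moves in all.
Check: all required cells visited; 10 ≤ 10 moves.

d2 -> d1 -> c1 -> b1 -> b2 -> b3 -> b4 -> c4 -> c5 -> b5 -> a5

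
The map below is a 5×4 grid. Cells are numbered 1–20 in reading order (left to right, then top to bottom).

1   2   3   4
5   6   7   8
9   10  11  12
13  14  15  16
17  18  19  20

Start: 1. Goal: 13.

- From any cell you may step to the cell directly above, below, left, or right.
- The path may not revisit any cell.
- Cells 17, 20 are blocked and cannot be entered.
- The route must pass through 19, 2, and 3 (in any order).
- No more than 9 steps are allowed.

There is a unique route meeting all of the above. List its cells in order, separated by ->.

The 9-move cap with required stops at 19, 2, 3 leaves no slack for detours.
Route from 1: right 2 to 3, down 4 to 19, left 1 to 18, up 1 to 14, left 1 to 13 — 9 moves in all.
Check: all required cells visited; 9 ≤ 9 moves.

1 -> 2 -> 3 -> 7 -> 11 -> 15 -> 19 -> 18 -> 14 -> 13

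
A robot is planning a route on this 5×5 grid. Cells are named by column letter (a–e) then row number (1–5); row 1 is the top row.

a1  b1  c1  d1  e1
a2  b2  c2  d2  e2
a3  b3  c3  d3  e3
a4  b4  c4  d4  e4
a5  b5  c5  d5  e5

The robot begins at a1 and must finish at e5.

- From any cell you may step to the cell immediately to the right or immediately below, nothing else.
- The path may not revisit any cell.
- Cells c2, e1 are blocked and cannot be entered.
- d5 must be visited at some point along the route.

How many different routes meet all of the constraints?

A right/down-only route from a1 to e5 makes exactly 4 down-moves and 4 right-moves in some order.
With no other constraints that would be C(8,4) = 70 routes.
Split at d5 and multiply the segment counts (each segment already excludes blocked cells): a1→d5: 23; d5→e5: 1; product = 23.
That gives 23 routes.

23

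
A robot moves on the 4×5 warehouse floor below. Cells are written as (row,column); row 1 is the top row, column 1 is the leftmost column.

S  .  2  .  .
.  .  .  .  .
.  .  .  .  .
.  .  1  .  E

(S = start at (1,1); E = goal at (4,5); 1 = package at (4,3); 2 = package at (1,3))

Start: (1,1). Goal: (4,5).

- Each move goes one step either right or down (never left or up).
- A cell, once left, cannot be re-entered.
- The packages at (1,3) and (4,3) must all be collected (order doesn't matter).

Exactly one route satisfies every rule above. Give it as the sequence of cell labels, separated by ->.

Moves only go right or down, so the column and row indices never decrease.
Route from (1,1): right 2 to (1,3), down 3 to (4,3), right 2 to (4,5) — 7 moves in all.
Check: all required cells visited.

(1,1) -> (1,2) -> (1,3) -> (2,3) -> (3,3) -> (4,3) -> (4,4) -> (4,5)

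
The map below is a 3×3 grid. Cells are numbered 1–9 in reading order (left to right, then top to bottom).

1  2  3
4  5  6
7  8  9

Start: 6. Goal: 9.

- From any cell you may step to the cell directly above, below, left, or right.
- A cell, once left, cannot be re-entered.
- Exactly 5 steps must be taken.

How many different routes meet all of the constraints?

Need simple routes of exactly 5 moves from 6 to 9 (Manhattan distance 1, so 2 moves are spent on a detour and 2 undoing it).
Enumerating: 6 3 2 5 8 9 | 6 5 4 7 8 9.
That gives 2 routes.

2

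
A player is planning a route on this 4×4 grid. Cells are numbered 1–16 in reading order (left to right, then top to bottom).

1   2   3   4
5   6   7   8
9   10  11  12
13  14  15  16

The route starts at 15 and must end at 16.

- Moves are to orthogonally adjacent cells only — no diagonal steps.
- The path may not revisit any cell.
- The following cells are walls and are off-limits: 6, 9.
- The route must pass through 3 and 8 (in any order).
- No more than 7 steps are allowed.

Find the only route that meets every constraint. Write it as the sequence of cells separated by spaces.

The 7-move cap with required stops at 3, 8 leaves no slack for detours.
Route from 15: up 3 to 3, right 1 to 4, down 3 to 16 — 7 moves in all.
Check: all required cells visited; 7 ≤ 7 moves.

15 11 7 3 4 8 12 16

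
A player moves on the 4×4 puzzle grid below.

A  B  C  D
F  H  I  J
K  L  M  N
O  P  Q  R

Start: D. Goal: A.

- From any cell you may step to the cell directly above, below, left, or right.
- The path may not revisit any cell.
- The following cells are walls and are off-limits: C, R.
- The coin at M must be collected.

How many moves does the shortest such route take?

Any route passes through M somewhere between D and A. Summing Manhattan distances along the two legs (D → M → A) gives a lower bound of 3 + 4 = 7 moves.
A route of 7 moves achieves this: D → J → N → M → I → H → B → A.
Since 7 matches the lower bound, it is optimal.

7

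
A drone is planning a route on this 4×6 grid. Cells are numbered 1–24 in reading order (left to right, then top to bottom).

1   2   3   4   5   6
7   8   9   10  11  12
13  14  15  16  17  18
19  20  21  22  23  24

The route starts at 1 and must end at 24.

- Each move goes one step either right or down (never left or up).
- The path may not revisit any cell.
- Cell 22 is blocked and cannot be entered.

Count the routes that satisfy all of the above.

36

A right/down-only route from 1 to 24 makes exactly 3 down-moves and 5 right-moves in some order.
With no other constraints that would be C(8,3) = 56 routes.
Subtract routes through each blocked cell (inclusion–exclusion for overlaps): − through 22: 20 → 36.
That gives 36 routes.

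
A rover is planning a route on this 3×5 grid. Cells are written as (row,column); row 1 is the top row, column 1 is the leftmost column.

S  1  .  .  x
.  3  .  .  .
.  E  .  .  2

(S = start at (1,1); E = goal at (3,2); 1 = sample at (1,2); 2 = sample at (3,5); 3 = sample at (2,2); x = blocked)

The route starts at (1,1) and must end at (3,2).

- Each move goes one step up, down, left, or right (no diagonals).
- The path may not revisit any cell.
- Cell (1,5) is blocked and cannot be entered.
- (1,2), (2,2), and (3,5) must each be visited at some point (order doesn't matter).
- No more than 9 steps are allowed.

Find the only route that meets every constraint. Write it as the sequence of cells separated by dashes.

The budget equals the shortest possible length, so every move has to be on a shortest route through the required cells.
Route from (1,1): right to (1,2), down to (2,2), 3× right (reaching (2,5)), down to (3,5), 3× left (reaching (3,2)) — 9 moves in all.
Check: all required cells visited; 9 ≤ 9 moves.

(1,1) - (1,2) - (2,2) - (2,3) - (2,4) - (2,5) - (3,5) - (3,4) - (3,3) - (3,2)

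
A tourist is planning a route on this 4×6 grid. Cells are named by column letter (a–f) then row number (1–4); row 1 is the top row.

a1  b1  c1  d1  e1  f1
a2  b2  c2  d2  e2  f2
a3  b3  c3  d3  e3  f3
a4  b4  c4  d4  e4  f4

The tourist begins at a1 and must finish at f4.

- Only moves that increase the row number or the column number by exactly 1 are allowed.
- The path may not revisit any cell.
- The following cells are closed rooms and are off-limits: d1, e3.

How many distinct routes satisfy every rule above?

A right/down-only route from a1 to f4 makes exactly 3 down-moves and 5 right-moves in some order.
With no other constraints that would be C(8,3) = 56 routes.
Subtract routes through each blocked cell (inclusion–exclusion for overlaps): − through d1: 10 − through e3: 30 + through d1&e3: 6 → 22.
That gives 22 routes.

22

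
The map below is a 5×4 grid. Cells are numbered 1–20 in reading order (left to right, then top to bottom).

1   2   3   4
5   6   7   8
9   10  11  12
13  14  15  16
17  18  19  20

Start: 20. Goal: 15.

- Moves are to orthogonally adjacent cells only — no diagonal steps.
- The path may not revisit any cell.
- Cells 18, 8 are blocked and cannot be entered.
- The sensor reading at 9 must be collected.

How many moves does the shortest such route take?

8

Any route passes through 9 somewhere between 20 and 15. Summing Manhattan distances along the two legs (20 → 9 → 15) gives a lower bound of 5 + 3 = 8 moves.
A route of 8 moves achieves this: 20 → 16 → 12 → 11 → 10 → 9 → 13 → 14 → 15.
Since 8 matches the lower bound, it is optimal.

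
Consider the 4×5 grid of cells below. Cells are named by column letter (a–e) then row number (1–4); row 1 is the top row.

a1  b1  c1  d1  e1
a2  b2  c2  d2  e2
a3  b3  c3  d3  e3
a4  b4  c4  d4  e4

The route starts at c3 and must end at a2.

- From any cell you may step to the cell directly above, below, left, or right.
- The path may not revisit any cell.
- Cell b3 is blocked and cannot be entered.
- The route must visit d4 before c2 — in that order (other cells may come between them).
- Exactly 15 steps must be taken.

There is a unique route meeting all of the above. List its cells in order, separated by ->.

The waypoints must appear in the order d4, c2, with no cell reused.
Route from c3: down 1 to c4, right 2 to e4, up 1 to e3, left 1 to d3, up 1 to d2, right 1 to e2, up 1 to e1, left 2 to c1, down 1 to c2, left 1 to b2, up 1 to b1, left 1 to a1, down 1 to a2 — 15 moves in all.
Check: order respected (d4 at step 2, c2 at step 11); 15 moves as required.

c3 -> c4 -> d4 -> e4 -> e3 -> d3 -> d2 -> e2 -> e1 -> d1 -> c1 -> c2 -> b2 -> b1 -> a1 -> a2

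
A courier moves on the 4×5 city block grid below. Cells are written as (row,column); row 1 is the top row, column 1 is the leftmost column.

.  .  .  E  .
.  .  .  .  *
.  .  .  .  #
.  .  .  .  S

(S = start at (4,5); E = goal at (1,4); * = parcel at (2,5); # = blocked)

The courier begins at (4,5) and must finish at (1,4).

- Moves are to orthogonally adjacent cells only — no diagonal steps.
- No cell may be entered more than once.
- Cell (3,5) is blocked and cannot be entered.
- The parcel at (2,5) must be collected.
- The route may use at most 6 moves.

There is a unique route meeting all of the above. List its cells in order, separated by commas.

Any route must reach (2,5) and still end at (1,4) within 6 moves, so the order of the required stops is forced.
Route from (4,5): left to (4,4), 2× up (reaching (2,4)), right to (2,5), up to (1,5), left to (1,4) — 6 moves in all.
Check: all required cells visited; 6 ≤ 6 moves.

(4,5), (4,4), (3,4), (2,4), (2,5), (1,5), (1,4)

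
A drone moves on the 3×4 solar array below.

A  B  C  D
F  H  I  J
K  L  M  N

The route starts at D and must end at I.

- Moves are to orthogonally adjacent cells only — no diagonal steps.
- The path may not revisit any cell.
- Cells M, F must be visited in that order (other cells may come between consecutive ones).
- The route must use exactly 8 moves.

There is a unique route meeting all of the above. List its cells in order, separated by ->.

D -> J -> N -> M -> L -> K -> F -> H -> I

The waypoints must appear in the order M, F, with no cell reused.
Route from D: down 2 to N, left 3 to K, up 1 to F, right 2 to I — 8 moves in all.
Check: order respected (M at step 3, F at step 6); 8 moves as required.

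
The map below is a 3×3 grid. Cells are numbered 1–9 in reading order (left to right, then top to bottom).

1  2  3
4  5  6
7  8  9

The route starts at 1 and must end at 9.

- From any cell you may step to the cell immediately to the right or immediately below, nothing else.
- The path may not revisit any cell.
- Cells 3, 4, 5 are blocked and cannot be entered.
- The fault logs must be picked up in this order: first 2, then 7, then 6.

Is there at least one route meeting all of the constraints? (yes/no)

7 lies to the left of 2, so going from 2 to 7 would need a leftward move — but moves only go right/down, so 2 cannot be visited before 7.

no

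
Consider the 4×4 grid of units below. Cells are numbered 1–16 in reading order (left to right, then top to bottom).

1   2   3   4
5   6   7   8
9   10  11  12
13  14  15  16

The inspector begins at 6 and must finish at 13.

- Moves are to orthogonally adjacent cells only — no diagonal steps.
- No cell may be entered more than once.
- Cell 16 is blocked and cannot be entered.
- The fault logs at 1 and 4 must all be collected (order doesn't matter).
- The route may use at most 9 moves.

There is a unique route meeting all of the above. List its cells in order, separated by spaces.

6 7 8 4 3 2 1 5 9 13

Any route must reach 1 and 4 and still end at 13 within 9 moves, so the order of the required stops is forced.
Route from 6: right 2 to 8, up 1 to 4, left 3 to 1, down 3 to 13 — 9 moves in all.
Check: all required cells visited; 9 ≤ 9 moves.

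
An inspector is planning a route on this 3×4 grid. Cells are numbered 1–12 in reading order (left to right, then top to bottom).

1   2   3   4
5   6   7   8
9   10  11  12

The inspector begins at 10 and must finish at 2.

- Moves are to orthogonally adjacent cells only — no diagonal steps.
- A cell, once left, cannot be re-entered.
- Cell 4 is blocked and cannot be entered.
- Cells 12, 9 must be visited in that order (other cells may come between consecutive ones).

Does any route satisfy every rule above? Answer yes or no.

no

Even ignoring the required order, no revisit-free route from 10 to 2 manages to pass through all of 12 and 9: branching out from 10, every path either misses one of them or, having collected them, can no longer reach 2 without re-entering a cell.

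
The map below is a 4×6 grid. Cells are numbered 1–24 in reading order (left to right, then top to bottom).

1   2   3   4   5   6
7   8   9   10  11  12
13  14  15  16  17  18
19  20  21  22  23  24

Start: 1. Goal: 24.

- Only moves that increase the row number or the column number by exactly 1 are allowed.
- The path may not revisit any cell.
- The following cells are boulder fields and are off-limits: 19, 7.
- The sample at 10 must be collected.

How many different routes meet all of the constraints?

18

A right/down-only route from 1 to 24 makes exactly 3 down-moves and 5 right-moves in some order.
With no other constraints that would be C(8,3) = 56 routes.
Split at 10 and multiply the segment counts (each segment already excludes blocked cells): 1→10: 3; 10→24: 6; product = 18.
That gives 18 routes.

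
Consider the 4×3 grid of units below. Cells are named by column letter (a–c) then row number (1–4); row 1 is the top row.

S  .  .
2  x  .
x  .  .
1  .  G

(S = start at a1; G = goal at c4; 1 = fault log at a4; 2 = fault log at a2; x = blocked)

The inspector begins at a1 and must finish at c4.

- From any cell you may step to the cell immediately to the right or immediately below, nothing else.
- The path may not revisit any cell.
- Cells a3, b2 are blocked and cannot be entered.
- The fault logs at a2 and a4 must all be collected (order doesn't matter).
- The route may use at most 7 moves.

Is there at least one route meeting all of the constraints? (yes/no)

Right/down moves force the required cells to be taken in the order a2, a4. Every right/down route from a2 to a4 runs into a blocked cell, so that leg cannot be completed.

no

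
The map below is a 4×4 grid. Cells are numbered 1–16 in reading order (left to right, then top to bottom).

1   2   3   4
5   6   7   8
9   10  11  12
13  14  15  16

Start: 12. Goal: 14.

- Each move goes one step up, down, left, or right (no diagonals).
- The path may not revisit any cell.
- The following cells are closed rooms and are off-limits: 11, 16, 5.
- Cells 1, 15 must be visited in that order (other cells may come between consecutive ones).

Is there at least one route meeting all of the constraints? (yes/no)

no

1 must be visited but has only one open neighbour (2), and it is neither the start nor the goal — the route would have to enter and leave through 2, re-entering it.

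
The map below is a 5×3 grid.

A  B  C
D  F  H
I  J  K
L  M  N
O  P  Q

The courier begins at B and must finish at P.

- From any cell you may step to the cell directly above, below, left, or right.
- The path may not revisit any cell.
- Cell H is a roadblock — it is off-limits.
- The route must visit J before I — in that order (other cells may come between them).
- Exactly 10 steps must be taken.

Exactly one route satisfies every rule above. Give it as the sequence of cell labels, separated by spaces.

The waypoints must appear in the order J, I, with no cell reused.
Route from B: left to A, down to D, right to F, down to J, left to I, down to L, 2× right (reaching N), down to Q, left to P — 10 moves in all.
Check: order respected (J at step 4, I at step 5); 10 moves as required.

B A D F J I L M N Q P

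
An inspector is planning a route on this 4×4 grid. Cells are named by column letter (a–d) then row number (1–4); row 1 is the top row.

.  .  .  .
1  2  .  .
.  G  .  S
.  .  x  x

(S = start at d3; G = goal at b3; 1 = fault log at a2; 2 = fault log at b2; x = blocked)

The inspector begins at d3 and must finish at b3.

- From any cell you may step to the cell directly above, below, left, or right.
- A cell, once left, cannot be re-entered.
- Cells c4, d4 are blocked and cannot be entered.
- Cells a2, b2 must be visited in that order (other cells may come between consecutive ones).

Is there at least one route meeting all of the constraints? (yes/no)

yes

One route that works: d3 → d2 → d1 → c1 → b1 → a1 → a2 → b2 → b3.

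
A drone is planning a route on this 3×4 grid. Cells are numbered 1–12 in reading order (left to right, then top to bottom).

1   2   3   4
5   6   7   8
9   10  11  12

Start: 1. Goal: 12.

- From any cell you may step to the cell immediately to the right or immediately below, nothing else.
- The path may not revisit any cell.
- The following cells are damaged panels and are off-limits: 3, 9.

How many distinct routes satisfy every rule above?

6

A right/down-only route from 1 to 12 makes exactly 2 down-moves and 3 right-moves in some order.
With no other constraints that would be C(5,2) = 10 routes.
Subtract routes through each blocked cell (inclusion–exclusion for overlaps): − through 3: 3 − through 9: 1 → 6.
That gives 6 routes.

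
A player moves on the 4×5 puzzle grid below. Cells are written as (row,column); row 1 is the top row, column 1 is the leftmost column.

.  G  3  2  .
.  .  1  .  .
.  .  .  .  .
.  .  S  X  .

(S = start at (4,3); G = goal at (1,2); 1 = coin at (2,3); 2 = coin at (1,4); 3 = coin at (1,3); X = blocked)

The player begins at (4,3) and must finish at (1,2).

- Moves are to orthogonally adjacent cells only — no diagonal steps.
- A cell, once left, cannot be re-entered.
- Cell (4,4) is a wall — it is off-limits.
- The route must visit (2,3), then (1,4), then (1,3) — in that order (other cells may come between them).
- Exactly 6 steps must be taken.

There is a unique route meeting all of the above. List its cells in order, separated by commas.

(4,3), (3,3), (2,3), (2,4), (1,4), (1,3), (1,2)

The waypoints must appear in the order (2,3), (1,4), (1,3), with no cell reused.
Route from (4,3): 2× up (reaching (2,3)), right to (2,4), up to (1,4), 2× left (reaching (1,2)) — 6 moves in all.
Check: order respected (1 at step 2, 2 at step 4, 3 at step 5); 6 moves as required.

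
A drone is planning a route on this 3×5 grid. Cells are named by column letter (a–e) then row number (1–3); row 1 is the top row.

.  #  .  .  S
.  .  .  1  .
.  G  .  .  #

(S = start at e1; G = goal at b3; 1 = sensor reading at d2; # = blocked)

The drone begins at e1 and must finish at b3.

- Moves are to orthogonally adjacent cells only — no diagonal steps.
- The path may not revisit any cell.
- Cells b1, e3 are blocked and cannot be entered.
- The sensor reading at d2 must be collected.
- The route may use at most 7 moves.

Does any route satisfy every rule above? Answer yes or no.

One route that works: e1 → e2 → d2 → d3 → c3 → b3.

yes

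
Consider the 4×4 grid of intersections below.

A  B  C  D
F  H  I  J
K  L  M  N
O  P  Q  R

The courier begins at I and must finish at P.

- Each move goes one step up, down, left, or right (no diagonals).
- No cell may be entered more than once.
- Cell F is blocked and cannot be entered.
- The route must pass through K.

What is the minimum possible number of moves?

5

Any route passes through K somewhere between I and P. Summing Manhattan distances along the two legs (I → K → P) gives a lower bound of 3 + 2 = 5 moves.
A route of 5 moves achieves this: I → M → L → K → O → P.
Since 5 matches the lower bound, it is optimal.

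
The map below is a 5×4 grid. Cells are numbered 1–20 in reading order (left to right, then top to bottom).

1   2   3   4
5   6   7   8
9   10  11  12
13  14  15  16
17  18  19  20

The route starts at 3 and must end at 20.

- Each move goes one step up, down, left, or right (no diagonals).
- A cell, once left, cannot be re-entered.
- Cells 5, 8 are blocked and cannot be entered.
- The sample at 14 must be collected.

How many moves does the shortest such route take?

Any route passes through 14 somewhere between 3 and 20. Summing Manhattan distances along the two legs (3 → 14 → 20) gives a lower bound of 4 + 3 = 7 moves.
A route of 7 moves achieves this: 3 → 7 → 11 → 15 → 14 → 18 → 19 → 20.
Since 7 matches the lower bound, it is optimal.

7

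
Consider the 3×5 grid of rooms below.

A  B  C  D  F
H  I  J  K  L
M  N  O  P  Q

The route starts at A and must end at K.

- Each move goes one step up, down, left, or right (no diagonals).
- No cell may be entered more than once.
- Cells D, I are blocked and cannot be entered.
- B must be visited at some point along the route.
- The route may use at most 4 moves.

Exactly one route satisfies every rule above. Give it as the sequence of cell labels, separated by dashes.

Any route must reach B and still end at K within 4 moves, so the order of the required stops is forced.
Route from A: 2× right (reaching C), down to J, right to K — 4 moves in all.
Check: all required cells visited; 4 ≤ 4 moves.

A - B - C - J - K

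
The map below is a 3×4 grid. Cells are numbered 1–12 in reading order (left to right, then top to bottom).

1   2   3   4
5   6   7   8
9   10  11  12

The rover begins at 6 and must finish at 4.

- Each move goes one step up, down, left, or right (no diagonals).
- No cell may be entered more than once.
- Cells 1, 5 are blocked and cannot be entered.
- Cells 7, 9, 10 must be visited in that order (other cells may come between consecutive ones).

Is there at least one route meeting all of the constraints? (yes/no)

no

9 must be visited but has only one open neighbour (10), and it is neither the start nor the goal — the route would have to enter and leave through 10, re-entering it.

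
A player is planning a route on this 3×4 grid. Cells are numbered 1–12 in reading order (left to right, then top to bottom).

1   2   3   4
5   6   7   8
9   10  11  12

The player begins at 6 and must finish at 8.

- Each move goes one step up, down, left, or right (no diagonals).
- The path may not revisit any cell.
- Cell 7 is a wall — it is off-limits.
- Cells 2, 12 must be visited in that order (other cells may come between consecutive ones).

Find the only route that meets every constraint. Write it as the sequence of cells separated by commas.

The waypoints must appear in the order 2, 12, with no cell reused.
Route from 6: up to 2, left to 1, 2× down (reaching 9), 3× right (reaching 12), up to 8 — 8 moves in all.
Check: order respected (2 at step 1, 12 at step 7).

6, 2, 1, 5, 9, 10, 11, 12, 8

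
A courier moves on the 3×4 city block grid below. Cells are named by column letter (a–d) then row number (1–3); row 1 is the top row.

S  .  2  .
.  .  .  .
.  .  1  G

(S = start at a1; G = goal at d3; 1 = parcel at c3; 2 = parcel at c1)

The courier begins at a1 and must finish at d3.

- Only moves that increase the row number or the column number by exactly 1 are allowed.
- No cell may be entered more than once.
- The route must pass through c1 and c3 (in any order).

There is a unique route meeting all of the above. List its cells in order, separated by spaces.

Moves only go right or down, so the column and row indices never decrease.
Route from a1: 2× right (reaching c1), 2× down (reaching c3), right to d3 — 5 moves in all.
Check: all required cells visited.

a1 b1 c1 c2 c3 d3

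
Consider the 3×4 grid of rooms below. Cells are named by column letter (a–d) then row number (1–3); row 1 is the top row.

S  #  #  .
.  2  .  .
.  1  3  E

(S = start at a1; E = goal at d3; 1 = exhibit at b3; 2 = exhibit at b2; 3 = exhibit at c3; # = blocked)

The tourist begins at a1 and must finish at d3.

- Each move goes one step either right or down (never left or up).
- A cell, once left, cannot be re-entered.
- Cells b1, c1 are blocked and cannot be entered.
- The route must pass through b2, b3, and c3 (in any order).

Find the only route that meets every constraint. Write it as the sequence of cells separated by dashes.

Moves only go right or down, so the column and row indices never decrease.
Route from a1: down to a2, right to b2, down to b3, 2× right (reaching d3) — 5 moves in all.
Check: all required cells visited.

a1 - a2 - b2 - b3 - c3 - d3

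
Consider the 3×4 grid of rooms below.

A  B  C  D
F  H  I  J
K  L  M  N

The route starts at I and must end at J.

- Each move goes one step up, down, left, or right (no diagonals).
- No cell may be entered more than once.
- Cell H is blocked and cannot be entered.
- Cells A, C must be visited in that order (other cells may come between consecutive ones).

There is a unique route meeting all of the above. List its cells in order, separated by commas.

I, M, L, K, F, A, B, C, D, J

The waypoints must appear in the order A, C, with no cell reused.
Route from I: down 1 to M, left 2 to K, up 2 to A, right 3 to D, down 1 to J — 9 moves in all.
Check: order respected (A at step 5, C at step 7).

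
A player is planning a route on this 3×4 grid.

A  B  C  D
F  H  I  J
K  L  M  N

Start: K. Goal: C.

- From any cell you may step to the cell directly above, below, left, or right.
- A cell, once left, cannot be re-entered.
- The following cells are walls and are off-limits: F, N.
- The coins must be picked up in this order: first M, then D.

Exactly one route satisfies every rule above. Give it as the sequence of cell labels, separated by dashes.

K - L - M - I - J - D - C

The waypoints must appear in the order M, D, with no cell reused.
Route from K: right 2 to M, up 1 to I, right 1 to J, up 1 to D, left 1 to C — 6 moves in all.
Check: order respected (M at step 2, D at step 5).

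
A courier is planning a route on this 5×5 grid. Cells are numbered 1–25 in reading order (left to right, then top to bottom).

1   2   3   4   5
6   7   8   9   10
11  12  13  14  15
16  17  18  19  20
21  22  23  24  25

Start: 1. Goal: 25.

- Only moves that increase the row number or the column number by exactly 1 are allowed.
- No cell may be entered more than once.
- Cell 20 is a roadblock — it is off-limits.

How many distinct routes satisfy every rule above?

A right/down-only route from 1 to 25 makes exactly 4 down-moves and 4 right-moves in some order.
With no other constraints that would be C(8,4) = 70 routes.
Subtract routes through each blocked cell (inclusion–exclusion for overlaps): − through 20: 35 → 35.
That gives 35 routes.

35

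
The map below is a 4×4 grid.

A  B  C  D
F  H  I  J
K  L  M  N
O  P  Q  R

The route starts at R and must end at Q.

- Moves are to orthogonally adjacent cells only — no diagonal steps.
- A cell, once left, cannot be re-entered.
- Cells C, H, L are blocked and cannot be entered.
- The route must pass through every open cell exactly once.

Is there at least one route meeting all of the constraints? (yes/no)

no

Cell B has only one open neighbour but is neither the start nor the goal, so a Hamiltonian route would have to both enter and leave it through the same neighbour — impossible without revisiting.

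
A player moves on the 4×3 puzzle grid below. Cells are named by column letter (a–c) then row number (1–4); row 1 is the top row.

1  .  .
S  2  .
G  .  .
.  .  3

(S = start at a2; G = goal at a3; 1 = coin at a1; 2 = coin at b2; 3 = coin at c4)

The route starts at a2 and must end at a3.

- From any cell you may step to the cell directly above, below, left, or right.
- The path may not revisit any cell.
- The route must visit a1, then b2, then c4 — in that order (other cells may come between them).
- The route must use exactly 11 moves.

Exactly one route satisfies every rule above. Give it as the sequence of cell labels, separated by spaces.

a2 a1 b1 c1 c2 b2 b3 c3 c4 b4 a4 a3

The waypoints must appear in the order a1, b2, c4, with no cell reused.
Route from a2: up to a1, 2× right (reaching c1), down to c2, left to b2, down to b3, right to c3, down to c4, 2× left (reaching a4), up to a3 — 11 moves in all.
Check: order respected (1 at step 1, 2 at step 5, 3 at step 8); 11 moves as required.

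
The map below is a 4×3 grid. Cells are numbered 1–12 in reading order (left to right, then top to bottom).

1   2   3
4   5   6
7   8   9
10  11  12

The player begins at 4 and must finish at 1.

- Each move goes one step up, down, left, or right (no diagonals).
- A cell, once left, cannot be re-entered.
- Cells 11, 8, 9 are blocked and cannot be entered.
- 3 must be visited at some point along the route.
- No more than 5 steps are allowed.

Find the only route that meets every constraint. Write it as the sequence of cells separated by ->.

Any route must reach 3 and still end at 1 within 5 moves, so the order of the required stops is forced.
Route from 4: 2× right (reaching 6), up to 3, 2× left (reaching 1) — 5 moves in all.
Check: all required cells visited; 5 ≤ 5 moves.

4 -> 5 -> 6 -> 3 -> 2 -> 1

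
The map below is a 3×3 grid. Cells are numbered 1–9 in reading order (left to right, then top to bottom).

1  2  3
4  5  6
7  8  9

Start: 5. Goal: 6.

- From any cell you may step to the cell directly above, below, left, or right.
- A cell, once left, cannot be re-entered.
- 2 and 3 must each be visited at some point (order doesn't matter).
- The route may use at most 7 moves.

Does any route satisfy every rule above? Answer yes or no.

yes

One route that works: 5 → 2 → 3 → 6.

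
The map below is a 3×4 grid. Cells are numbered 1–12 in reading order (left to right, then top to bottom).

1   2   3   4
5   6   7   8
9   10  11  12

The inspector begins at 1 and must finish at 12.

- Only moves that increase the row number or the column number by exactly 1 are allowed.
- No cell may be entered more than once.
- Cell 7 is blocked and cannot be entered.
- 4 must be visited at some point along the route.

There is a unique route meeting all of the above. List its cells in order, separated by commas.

1, 2, 3, 4, 8, 12

Moves only go right or down, so the column and row indices never decrease.
Route from 1: 3× right (reaching 4), 2× down (reaching 12) — 5 moves in all.
Check: all required cells visited.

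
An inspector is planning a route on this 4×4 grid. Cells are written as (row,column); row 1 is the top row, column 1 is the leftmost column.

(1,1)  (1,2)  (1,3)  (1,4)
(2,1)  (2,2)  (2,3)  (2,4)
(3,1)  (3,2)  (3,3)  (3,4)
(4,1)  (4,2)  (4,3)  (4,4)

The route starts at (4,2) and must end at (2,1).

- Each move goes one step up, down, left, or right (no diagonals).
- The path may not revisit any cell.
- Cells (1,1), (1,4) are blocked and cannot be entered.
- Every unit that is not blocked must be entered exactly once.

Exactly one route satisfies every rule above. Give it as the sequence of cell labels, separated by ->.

(4,2) -> (4,1) -> (3,1) -> (3,2) -> (3,3) -> (4,3) -> (4,4) -> (3,4) -> (2,4) -> (2,3) -> (1,3) -> (1,2) -> (2,2) -> (2,1)

Need to visit all 14 open cells exactly once, starting at (4,2) and ending at (2,1).
Cell (4,4) has only two open neighbours ((3,4) and (4,3)), so the path must pass straight through it: one of those is the cell it's entered from and the other is where it exits.
Route from (4,2): left 1 to (4,1), up 1 to (3,1), right 2 to (3,3), down 1 to (4,3), right 1 to (4,4), up 2 to (2,4), left 1 to (2,3), up 1 to (1,3), left 1 to (1,2), down 1 to (2,2), left 1 to (2,1) — 13 moves in all.
Check: all 14 open cells covered.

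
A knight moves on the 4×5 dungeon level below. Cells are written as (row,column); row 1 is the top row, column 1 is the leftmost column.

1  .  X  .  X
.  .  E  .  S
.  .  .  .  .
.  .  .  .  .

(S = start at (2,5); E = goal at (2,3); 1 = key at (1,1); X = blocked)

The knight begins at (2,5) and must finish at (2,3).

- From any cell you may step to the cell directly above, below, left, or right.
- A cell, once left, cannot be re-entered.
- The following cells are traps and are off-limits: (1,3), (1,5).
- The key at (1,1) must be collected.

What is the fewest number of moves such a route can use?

Any route passes through (1,1) somewhere between (2,5) and (2,3). Summing Manhattan distances along the two legs ((2,5) → (1,1) → (2,3)) gives a lower bound of 5 + 3 = 8 moves.
The shortest route satisfying every rule uses 10 moves: (2,5) → (3,5) → (3,4) → (3,3) → (3,2) → (3,1) → (2,1) → (1,1) → (1,2) → (2,2) → (2,3).
The bound of 8 isn't tight here; checking systematically, no route of length 8 through 9 satisfies every constraint, so 10 is the minimum.

10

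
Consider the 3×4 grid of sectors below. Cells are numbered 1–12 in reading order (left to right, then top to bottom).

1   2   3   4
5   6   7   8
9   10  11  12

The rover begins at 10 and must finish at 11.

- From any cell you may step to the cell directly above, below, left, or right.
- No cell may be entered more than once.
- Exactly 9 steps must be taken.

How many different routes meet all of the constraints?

Need simple routes of exactly 9 moves from 10 to 11 (Manhattan distance 1, so 4 moves are spent on a detour and 4 undoing it).
Branch systematically from the start, pruning whenever the remaining move budget drops below the Manhattan distance to 11 or differs from it in parity. Grouping the completions by first move — via 6: 3; via 9: 8 (no valid completion starts via 11) — and summing: 3 + 8 = 11.
That gives 11 routes.

11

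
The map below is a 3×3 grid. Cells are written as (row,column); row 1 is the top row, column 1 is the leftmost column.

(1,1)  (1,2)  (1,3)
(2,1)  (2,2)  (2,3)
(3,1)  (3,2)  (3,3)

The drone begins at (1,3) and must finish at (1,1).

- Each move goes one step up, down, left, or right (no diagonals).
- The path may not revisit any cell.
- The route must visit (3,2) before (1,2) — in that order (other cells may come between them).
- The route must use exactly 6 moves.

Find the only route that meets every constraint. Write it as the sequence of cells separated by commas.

The waypoints must appear in the order (3,2), (1,2), with no cell reused.
Route from (1,3): down 2 to (3,3), left 1 to (3,2), up 2 to (1,2), left 1 to (1,1) — 6 moves in all.
Check: order respected ((3,2) at step 3, (1,2) at step 5); 6 moves as required.

(1,3), (2,3), (3,3), (3,2), (2,2), (1,2), (1,1)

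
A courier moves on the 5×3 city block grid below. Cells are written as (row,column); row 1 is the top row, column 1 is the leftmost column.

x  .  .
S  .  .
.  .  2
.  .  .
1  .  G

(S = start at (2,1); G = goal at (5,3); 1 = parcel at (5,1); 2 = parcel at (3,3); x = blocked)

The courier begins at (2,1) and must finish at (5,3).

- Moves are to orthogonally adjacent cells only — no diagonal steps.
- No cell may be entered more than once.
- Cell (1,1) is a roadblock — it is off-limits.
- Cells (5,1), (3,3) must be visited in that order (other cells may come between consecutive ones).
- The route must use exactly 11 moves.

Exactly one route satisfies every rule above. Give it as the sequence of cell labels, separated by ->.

The waypoints must appear in the order (5,1), (3,3), with no cell reused.
Route from (2,1): down 3 to (5,1), right 1 to (5,2), up 3 to (2,2), right 1 to (2,3), down 3 to (5,3) — 11 moves in all.
Check: order respected (1 at step 3, 2 at step 9); 11 moves as required.

(2,1) -> (3,1) -> (4,1) -> (5,1) -> (5,2) -> (4,2) -> (3,2) -> (2,2) -> (2,3) -> (3,3) -> (4,3) -> (5,3)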